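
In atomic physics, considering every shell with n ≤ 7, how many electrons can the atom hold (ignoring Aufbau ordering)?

Total orbitals = 1² + 2² + 3² + 4² + 5² + 6² + 7² = 140. Doubling for spin gives 280 electrons.

280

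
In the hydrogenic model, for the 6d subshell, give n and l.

n = 6, l = 2

The leading integer gives n = 6; the letter 'd' means l = 2.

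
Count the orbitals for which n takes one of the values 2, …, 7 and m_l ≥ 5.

Go shell by shell, enumerating (l, m_l) with m_l ≥ 5:
n=6 → 1; n=7 → 3.
Total orbitals: 1 + 3 = 4.

4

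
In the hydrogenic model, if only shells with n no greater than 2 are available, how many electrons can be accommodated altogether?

Total orbitals = 1² + 2² = 5. Doubling for spin gives 10 electrons.

10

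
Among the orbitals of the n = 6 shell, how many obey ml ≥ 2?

10

The (l, ml) pairs meeting ml ≥ 2 give: l=2 → 1; l=3 → 2; l=4 → 3; l=5 → 4.
Total orbitals: 1 + 2 + 3 + 4 = 10.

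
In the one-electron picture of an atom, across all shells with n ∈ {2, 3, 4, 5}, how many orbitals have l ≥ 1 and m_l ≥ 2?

10

Go shell by shell, enumerating (l, m_l) with l ≥ 1 and m_l ≥ 2:
n=3 → 1; n=4 → 3; n=5 → 6.
Total orbitals: 1 + 3 + 6 = 10.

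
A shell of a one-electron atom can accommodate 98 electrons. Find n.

2n² = 98 ⇒ n² = 49 ⇒ n = 7.

n = 7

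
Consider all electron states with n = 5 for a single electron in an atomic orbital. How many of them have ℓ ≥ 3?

32

For n = 5, ℓ ranges over 0 … 4.
Orbitals with ℓ ≥ 3, by ℓ: ℓ=3 → 7; ℓ=4 → 9.
Orbitals: 7 + 9 = 16. Each orbital carries two spin states, so 16 × 2 = 32 states.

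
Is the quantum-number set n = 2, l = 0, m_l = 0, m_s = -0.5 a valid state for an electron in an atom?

n = 2 is a positive integer. l = 0 satisfies 0 ≤ l ≤ n−1 = 1. m_l = 0 lies in the range −l … +l (here 0). m_s = -1/2 is one of ±1/2.
All four constraints are satisfied.

Valid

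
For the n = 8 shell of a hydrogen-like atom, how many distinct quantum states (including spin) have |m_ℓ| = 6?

8

The n = 8 shell has ℓ = 0 through 7; check each.
The (ℓ, m_ℓ) pairs meeting |m_ℓ| = 6 give: ℓ=6 → 2; ℓ=7 → 2.
Orbitals: 2 + 2 = 4. Each orbital carries two spin states, so 4 × 2 = 8 states.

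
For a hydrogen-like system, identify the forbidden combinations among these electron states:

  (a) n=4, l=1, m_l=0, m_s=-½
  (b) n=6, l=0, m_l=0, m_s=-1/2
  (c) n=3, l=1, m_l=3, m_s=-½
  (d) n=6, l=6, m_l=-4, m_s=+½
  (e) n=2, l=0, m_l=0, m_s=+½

(c) has |m_l| = 3 > l = 1, violating −l ≤ m_l ≤ l.
(d) has l = 6 ≥ n = 6, violating 0 ≤ l ≤ n−1.
The remaining sets (a), (b), (e) satisfy all four rules.

(c) and (d)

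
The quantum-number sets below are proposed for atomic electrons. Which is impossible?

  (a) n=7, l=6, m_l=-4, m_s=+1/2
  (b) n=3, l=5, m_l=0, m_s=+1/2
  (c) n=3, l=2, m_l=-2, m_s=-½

(b)

(b) has l = 5 ≥ n = 3, violating 0 ≤ l ≤ n−1.
The remaining sets (a), (c) satisfy all four rules.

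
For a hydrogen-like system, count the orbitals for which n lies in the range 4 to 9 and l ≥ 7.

47

For each n in the range, tally the orbitals obeying l ≥ 7:
n=8 → 15; n=9 → 32.
Total orbitals: 15 + 32 = 47.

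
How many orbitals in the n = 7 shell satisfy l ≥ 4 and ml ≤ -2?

Per l-value: l=4 → 3; l=5 → 4; l=6 → 5.
Total orbitals: 3 + 4 + 5 = 12.

12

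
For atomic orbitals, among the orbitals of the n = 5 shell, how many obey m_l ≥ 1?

For n = 5, l ranges over 0 … 4.
The (l, m_l) pairs meeting m_l ≥ 1 give: l=1 → 1; l=2 → 2; l=3 → 3; l=4 → 4.
Total orbitals: 1 + 2 + 3 + 4 = 10.

10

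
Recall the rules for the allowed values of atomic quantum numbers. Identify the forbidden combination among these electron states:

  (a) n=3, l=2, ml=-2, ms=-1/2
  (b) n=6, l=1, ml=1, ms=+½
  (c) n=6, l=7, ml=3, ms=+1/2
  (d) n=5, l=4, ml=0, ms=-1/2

(c) has l = 7 ≥ n = 6, violating 0 ≤ l ≤ n−1.
The remaining sets (a), (b), (d) satisfy all four rules.

(c)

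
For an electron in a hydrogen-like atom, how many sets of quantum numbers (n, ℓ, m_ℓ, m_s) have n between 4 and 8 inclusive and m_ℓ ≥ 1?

160

Treat each shell separately and count matching orbitals:
n=4 → 6; n=5 → 10; n=6 → 15; n=7 → 21; n=8 → 28.
Orbitals: 6 + 10 + 15 + 21 + 28 = 80. Including both spin states (m_s = ±1/2) gives 2 × 80 = 160 states.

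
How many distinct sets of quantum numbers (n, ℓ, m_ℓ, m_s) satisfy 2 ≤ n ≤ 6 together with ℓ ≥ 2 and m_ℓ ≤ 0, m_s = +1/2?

40

Count contributing orbitals for each principal shell:
n=3 → 3; n=4 → 7; n=5 → 12; n=6 → 18.
Orbitals: 3 + 7 + 12 + 18 = 40. With m_s fixed to +1/2 there is one state per orbital, so 40 states.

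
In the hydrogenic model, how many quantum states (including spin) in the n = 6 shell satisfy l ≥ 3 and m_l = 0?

6

Go through l = 0, …, 5 (the values permitted for n = 6).
Contributions: l=3 → 1; l=4 → 1; l=5 → 1.
Orbitals: 1 + 1 + 1 = 3. Each orbital carries two spin states, so 3 × 2 = 6 states.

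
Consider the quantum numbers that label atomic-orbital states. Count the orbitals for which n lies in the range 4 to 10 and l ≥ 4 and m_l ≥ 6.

20

Treat each shell separately and count matching orbitals:
n=7 → 1; n=8 → 3; n=9 → 6; n=10 → 10.
Total orbitals: 1 + 3 + 6 + 10 = 20.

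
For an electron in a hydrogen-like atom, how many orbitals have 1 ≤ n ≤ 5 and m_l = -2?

6

Per-shell orbital counts meeting the constraint:
n=3 → 1; n=4 → 2; n=5 → 3.
Total orbitals: 1 + 2 + 3 = 6.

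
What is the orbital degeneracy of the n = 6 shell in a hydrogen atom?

The n = 6 shell contains n² = 6² = 36 orbitals.

36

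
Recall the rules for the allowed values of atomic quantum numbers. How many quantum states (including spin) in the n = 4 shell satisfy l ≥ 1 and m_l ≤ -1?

The (l, m_l) pairs meeting l ≥ 1 and m_l ≤ -1 give: l=1 → 1; l=2 → 2; l=3 → 3.
Orbitals: 1 + 2 + 3 = 6. Each orbital carries two spin states, so 6 × 2 = 12 states.

12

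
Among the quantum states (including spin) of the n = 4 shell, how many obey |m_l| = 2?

8

For n = 4, l ranges over 0 … 3.
The (l, m_l) pairs meeting |m_l| = 2 give: l=2 → 2; l=3 → 2.
Orbitals: 2 + 2 = 4. Each orbital carries two spin states, so 4 × 2 = 8 states.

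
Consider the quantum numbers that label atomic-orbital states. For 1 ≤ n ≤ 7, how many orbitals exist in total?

Total orbitals = 1² + 2² + 3² + 4² + 5² + 6² + 7² = 140.

140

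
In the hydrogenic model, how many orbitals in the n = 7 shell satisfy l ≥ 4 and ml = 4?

3

With n = 7 the allowed l are 0, 1, …, 6.
The (l, ml) pairs meeting l ≥ 4 and ml = 4 give: l=4 → 1; l=5 → 1; l=6 → 1.
Total orbitals: 1 + 1 + 1 = 3.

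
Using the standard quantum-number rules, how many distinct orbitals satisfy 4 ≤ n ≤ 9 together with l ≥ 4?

175

For each n in the range, tally the orbitals obeying l ≥ 4:
n=5 → 9; n=6 → 20; n=7 → 33; n=8 → 48; n=9 → 65.
Total orbitals: 9 + 20 + 33 + 48 + 65 = 175.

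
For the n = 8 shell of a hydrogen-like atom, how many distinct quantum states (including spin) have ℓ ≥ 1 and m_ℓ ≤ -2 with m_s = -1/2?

With n = 8 the allowed ℓ are 0, 1, …, 7.
Orbitals with ℓ ≥ 1 and m_ℓ ≤ -2, by ℓ: ℓ=2 → 1; ℓ=3 → 2; ℓ=4 → 3; ℓ=5 → 4; ℓ=6 → 5; ℓ=7 → 6.
Orbitals: 1 + 2 + 3 + 4 + 5 + 6 = 21. With m_s fixed to a single value there is one state per orbital, giving 21 states.

21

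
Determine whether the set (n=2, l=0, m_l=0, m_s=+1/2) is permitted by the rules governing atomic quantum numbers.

n = 2 is a positive integer. l = 0 satisfies 0 ≤ l ≤ n−1 = 1. m_l = 0 lies in the range −l … +l (here 0). m_s = +1/2 is one of ±1/2.
All four constraints are satisfied.

Valid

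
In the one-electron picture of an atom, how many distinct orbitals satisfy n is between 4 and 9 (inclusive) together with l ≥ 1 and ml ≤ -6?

10

Treat each shell separately and count matching orbitals:
n=7 → 1; n=8 → 3; n=9 → 6.
Total orbitals: 1 + 3 + 6 = 10.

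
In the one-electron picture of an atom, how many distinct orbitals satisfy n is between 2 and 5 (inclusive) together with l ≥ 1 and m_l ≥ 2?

Count contributing orbitals for each principal shell:
n=3 → 1; n=4 → 3; n=5 → 6.
Total orbitals: 1 + 3 + 6 = 10.

10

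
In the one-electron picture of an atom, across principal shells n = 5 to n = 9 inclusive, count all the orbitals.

Shell n has n² orbitals: 5²=25 + 6²=36 + 7²=49 + 8²=64 + 9²=81 = 255 orbitals.

255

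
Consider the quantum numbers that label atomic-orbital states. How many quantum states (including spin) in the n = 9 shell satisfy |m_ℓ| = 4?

Orbitals with |m_ℓ| = 4, by ℓ: ℓ=4 → 2; ℓ=5 → 2; ℓ=6 → 2; ℓ=7 → 2; ℓ=8 → 2.
Orbitals: 2 + 2 + 2 + 2 + 2 = 10. Each orbital carries two spin states, so 10 × 2 = 20 states.

20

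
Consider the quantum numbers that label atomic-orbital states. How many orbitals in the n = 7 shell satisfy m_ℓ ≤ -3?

10

Contributions: ℓ=3 → 1; ℓ=4 → 2; ℓ=5 → 3; ℓ=6 → 4.
Total orbitals: 1 + 2 + 3 + 4 = 10.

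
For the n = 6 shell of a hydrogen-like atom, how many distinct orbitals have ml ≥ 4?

3

The n = 6 shell has l = 0 through 5; check each.
The (l, ml) pairs meeting ml ≥ 4 give: l=4 → 1; l=5 → 2.
Total orbitals: 1 + 2 = 3.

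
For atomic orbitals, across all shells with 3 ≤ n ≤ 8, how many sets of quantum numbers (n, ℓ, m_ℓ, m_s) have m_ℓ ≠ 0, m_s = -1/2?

Count contributing orbitals for each principal shell:
n=3 → 6; n=4 → 12; n=5 → 20; n=6 → 30; n=7 → 42; n=8 → 56.
Orbitals: 6 + 12 + 20 + 30 + 42 + 56 = 166. With m_s fixed to -1/2 there is one state per orbital, so 166 states.

166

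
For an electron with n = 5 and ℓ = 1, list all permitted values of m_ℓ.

m_ℓ takes every integer from −ℓ to +ℓ. With ℓ = 1 that gives the 3 values -1, 0, 1.

-1, 0, 1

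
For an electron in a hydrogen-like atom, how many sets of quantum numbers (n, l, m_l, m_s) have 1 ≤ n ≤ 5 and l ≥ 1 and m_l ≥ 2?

Count contributing orbitals for each principal shell:
n=3 → 1; n=4 → 3; n=5 → 6.
Orbitals: 1 + 3 + 6 = 10. Including both spin states (m_s = ±1/2) gives 2 × 10 = 20 states.

20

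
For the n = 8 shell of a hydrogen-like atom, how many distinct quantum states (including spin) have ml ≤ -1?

For n = 8, l ranges over 0 … 7.
The (l, ml) pairs meeting ml ≤ -1 give: l=1 → 1; l=2 → 2; l=3 → 3; l=4 → 4; l=5 → 5; l=6 → 6; l=7 → 7.
Orbitals: 1 + 2 + 3 + 4 + 5 + 6 + 7 = 28. Each orbital carries two spin states, so 28 × 2 = 56 states.

56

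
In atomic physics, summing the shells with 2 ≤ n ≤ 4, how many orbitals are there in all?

Shell n has n² orbitals: 2²=4 + 3²=9 + 4²=16 = 29 orbitals.

29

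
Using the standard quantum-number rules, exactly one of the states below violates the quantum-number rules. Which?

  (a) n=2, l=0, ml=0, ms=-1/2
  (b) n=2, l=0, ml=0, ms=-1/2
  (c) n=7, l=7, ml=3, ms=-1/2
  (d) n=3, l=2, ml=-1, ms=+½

(c)

(c) has l = 7 ≥ n = 7, violating 0 ≤ l ≤ n−1.
The remaining sets (a), (b), (d) satisfy all four rules.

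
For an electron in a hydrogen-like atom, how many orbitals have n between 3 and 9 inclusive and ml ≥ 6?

10

Count contributing orbitals for each principal shell:
n=7 → 1; n=8 → 3; n=9 → 6.
Total orbitals: 1 + 3 + 6 = 10.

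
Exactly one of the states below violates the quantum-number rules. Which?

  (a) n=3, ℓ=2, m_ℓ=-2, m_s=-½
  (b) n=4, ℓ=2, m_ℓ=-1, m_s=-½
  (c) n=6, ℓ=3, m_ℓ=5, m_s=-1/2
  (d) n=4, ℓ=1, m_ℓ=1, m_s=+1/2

(c)

(c) has |m_ℓ| = 5 > ℓ = 3, violating −ℓ ≤ m_ℓ ≤ ℓ.
The remaining sets (a), (b), (d) satisfy all four rules.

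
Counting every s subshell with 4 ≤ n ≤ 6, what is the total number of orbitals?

3

An s subshell (l = 0) exists for every n ≥ 1, so shells n = 4, 5, 6 each contribute one — 3 subshells.
Since each s subshell has 2·0+1 = 1 orbital, the total is 3 × 1 = 3.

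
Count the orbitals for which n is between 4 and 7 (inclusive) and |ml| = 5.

6

Go shell by shell, enumerating (l, ml) with |ml| = 5:
n=6 → 2; n=7 → 4.
Total orbitals: 2 + 4 = 6.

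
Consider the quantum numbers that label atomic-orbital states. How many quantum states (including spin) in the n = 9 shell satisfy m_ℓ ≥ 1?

The (ℓ, m_ℓ) pairs meeting m_ℓ ≥ 1 give: ℓ=1 → 1; ℓ=2 → 2; ℓ=3 → 3; ℓ=4 → 4; ℓ=5 → 5; ℓ=6 → 6; ℓ=7 → 7; ℓ=8 → 8.
Orbitals: 1 + 2 + 3 + 4 + 5 + 6 + 7 + 8 = 36. Each orbital carries two spin states, so 36 × 2 = 72 states.

72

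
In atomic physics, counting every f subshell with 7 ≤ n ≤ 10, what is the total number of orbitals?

An f subshell (l = 3) exists for every n ≥ 4, so shells n = 7, 8, 9, 10 each contribute one — 4 subshells.
Since each f subshell has 2·3+1 = 7 orbitals, the total is 4 × 7 = 28.

28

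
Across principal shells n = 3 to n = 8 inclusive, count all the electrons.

Shell n has n² orbitals: 3²=9 + 4²=16 + 5²=25 + 6²=36 + 7²=49 + 8²=64 = 199 orbitals.
Two spin states per orbital: 2 × 199 = 398 electrons.

398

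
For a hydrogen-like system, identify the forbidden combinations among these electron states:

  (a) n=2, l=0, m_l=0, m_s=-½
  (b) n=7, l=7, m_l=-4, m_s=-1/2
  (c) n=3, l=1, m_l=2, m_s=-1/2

(b) and (c)

(b) has l = 7 ≥ n = 7, violating 0 ≤ l ≤ n−1.
(c) has |m_l| = 2 > l = 1, violating −l ≤ m_l ≤ l.
The remaining set (a) satisfies all four rules.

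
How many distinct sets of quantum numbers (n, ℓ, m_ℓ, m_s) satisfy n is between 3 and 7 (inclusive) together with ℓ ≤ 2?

Per-shell orbital counts meeting the constraint:
n=3 → 9; n=4 → 9; n=5 → 9; n=6 → 9; n=7 → 9.
Orbitals: 9 + 9 + 9 + 9 + 9 = 45. Including both spin states (m_s = ±1/2) gives 2 × 45 = 90 states.

90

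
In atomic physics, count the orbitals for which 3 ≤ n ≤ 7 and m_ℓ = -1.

For each n in the range, tally the orbitals obeying m_ℓ = -1:
n=3 → 2; n=4 → 3; n=5 → 4; n=6 → 5; n=7 → 6.
Total orbitals: 2 + 3 + 4 + 5 + 6 = 20.

20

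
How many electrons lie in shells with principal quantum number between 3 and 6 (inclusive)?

172

Shell n has n² orbitals: 3²=9 + 4²=16 + 5²=25 + 6²=36 = 86 orbitals.
Two spin states per orbital: 2 × 86 = 172 electrons.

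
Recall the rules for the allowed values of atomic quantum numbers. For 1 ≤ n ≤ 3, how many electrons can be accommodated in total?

Total orbitals = 1² + 2² + 3² = 14. Doubling for spin gives 28 electrons.

28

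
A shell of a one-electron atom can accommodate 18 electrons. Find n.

2n² = 18 ⇒ n² = 9 ⇒ n = 3.

n = 3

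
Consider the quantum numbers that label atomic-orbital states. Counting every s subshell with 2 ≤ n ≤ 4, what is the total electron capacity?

6

An s subshell (l = 0) exists for every n ≥ 1, so shells n = 2, 3, 4 each contribute one — 3 subshells.
Since each s subshell holds 2(2·0+1) = 2 electrons, the total is 3 × 2 = 6.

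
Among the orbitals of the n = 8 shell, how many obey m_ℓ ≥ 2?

21

Go through ℓ = 0, …, 7 (the values permitted for n = 8).
Orbitals with m_ℓ ≥ 2, by ℓ: ℓ=2 → 1; ℓ=3 → 2; ℓ=4 → 3; ℓ=5 → 4; ℓ=6 → 5; ℓ=7 → 6.
Total orbitals: 1 + 2 + 3 + 4 + 5 + 6 = 21.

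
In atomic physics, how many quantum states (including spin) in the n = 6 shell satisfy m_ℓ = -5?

2

Go through ℓ = 0, …, 5 (the values permitted for n = 6).
Contributions: ℓ=5 → 1.
Orbitals: 1. Each orbital carries two spin states, so 1 × 2 = 2 states.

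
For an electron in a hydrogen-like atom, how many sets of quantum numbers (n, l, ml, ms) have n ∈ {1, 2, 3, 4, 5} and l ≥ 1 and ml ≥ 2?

For each n in the range, tally the orbitals obeying l ≥ 1 and ml ≥ 2:
n=3 → 1; n=4 → 3; n=5 → 6.
Orbitals: 1 + 3 + 6 = 10. Including both spin states (ms = ±1/2) gives 2 × 10 = 20 states.

20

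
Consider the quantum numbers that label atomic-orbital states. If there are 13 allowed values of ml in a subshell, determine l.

ml ranges over 2l+1 integers, so 2l+1 = 13 ⇒ l = 6.

l = 6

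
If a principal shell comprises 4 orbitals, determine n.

n² = 4 ⇒ n = 2.

n = 2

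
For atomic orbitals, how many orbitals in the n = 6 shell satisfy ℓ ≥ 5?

11

Go through ℓ = 0, …, 5 (the values permitted for n = 6).
Per ℓ-value: ℓ=5 → 11.
Total orbitals: 11.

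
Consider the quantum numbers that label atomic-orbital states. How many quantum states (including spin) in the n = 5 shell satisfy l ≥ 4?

18

Per l-value: l=4 → 9.
Orbitals: 9. Each orbital carries two spin states, so 9 × 2 = 18 states.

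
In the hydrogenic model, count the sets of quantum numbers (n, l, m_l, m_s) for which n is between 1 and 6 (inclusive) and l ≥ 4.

Count contributing orbitals for each principal shell:
n=5 → 9; n=6 → 20.
Orbitals: 9 + 20 = 29. Including both spin states (m_s = ±1/2) gives 2 × 29 = 58 states.

58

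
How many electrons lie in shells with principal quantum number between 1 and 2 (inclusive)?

10

Shell n has n² orbitals: 1²=1 + 2²=4 = 5 orbitals.
Two spin states per orbital: 2 × 5 = 10 electrons.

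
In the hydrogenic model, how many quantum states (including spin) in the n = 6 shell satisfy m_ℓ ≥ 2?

Contributions: ℓ=2 → 1; ℓ=3 → 2; ℓ=4 → 3; ℓ=5 → 4.
Orbitals: 1 + 2 + 3 + 4 = 10. Each orbital carries two spin states, so 10 × 2 = 20 states.

20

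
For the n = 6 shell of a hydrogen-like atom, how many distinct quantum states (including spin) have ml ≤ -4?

6

The (l, ml) pairs meeting ml ≤ -4 give: l=4 → 1; l=5 → 2.
Orbitals: 1 + 2 = 3. Each orbital carries two spin states, so 3 × 2 = 6 states.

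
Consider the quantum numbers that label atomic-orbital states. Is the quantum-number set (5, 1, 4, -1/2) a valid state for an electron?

The magnetic quantum number must satisfy −l ≤ m_l ≤ l. With l = 1, m_l can only be -1, 0, 1, so m_l = 4 is forbidden.

Not allowed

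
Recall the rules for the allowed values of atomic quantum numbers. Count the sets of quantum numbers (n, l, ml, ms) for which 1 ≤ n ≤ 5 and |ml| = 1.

40

Treat each shell separately and count matching orbitals:
n=2 → 2; n=3 → 4; n=4 → 6; n=5 → 8.
Orbitals: 2 + 4 + 6 + 8 = 20. Including both spin states (ms = ±1/2) gives 2 × 20 = 40 states.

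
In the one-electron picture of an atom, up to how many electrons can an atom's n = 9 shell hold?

162

A shell holds 2n² electrons: 2 × 9² = 2 × 81 = 162.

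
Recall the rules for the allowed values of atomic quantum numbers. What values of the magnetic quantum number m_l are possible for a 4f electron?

The 4f subshell has l = 3, and m_l takes every integer from −l to +l. With l = 3 that gives the 7 values -3, -2, -1, 0, 1, 2, 3.

-3, -2, -1, 0, 1, 2, 3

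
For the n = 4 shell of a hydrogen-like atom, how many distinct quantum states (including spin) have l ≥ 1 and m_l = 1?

Per l-value: l=1 → 1; l=2 → 1; l=3 → 1.
Orbitals: 1 + 1 + 1 = 3. Each orbital carries two spin states, so 3 × 2 = 6 states.

6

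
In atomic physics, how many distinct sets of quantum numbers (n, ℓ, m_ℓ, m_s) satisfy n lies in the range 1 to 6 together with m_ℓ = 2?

20

For each n in the range, tally the orbitals obeying m_ℓ = 2:
n=3 → 1; n=4 → 2; n=5 → 3; n=6 → 4.
Orbitals: 1 + 2 + 3 + 4 = 10. Including both spin states (m_s = ±1/2) gives 2 × 10 = 20 states.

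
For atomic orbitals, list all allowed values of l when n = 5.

0, 1, 2, 3, 4

l is an integer with 0 ≤ l ≤ n−1, so for n = 5: l = 0, 1, 2, 3, 4.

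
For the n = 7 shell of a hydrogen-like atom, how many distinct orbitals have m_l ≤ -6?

1

Go through l = 0, …, 6 (the values permitted for n = 7).
Per l-value: l=6 → 1.
Total orbitals: 1.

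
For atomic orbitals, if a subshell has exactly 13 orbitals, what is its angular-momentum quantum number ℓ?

2ℓ+1 = 13 gives ℓ = 6.

ℓ = 6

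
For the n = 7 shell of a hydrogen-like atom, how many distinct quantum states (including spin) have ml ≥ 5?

6

With n = 7 the allowed l are 0, 1, …, 6.
The (l, ml) pairs meeting ml ≥ 5 give: l=5 → 1; l=6 → 2.
Orbitals: 1 + 2 = 3. Each orbital carries two spin states, so 3 × 2 = 6 states.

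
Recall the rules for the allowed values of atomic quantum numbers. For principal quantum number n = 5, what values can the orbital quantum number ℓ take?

ℓ is an integer with 0 ≤ ℓ ≤ n−1, so for n = 5: ℓ = 0, 1, 2, 3, 4.

0, 1, 2, 3, 4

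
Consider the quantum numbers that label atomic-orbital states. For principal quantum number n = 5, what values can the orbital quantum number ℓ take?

ℓ is an integer with 0 ≤ ℓ ≤ n−1, so for n = 5: ℓ = 0, 1, 2, 3, 4.

0, 1, 2, 3, 4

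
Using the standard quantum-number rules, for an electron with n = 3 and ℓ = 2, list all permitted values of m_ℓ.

m_ℓ takes every integer from −ℓ to +ℓ. With ℓ = 2 that gives the 5 values -2, -1, 0, 1, 2.

-2, -1, 0, 1, 2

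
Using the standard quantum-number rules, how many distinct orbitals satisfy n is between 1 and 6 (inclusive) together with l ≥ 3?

Count contributing orbitals for each principal shell:
n=4 → 7; n=5 → 16; n=6 → 27.
Total orbitals: 7 + 16 + 27 = 50.

50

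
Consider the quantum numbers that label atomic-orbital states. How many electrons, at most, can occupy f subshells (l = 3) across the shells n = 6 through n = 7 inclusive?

An f subshell (l = 3) exists for every n ≥ 4, so shells n = 6, 7 each contribute one — 2 subshells.
Since each f subshell holds 2(2·3+1) = 14 electrons, the total is 2 × 14 = 28.

28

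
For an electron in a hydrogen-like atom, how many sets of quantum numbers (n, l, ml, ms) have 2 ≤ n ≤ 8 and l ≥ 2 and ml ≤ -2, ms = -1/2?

56

Per-shell orbital counts meeting the constraint:
n=3 → 1; n=4 → 3; n=5 → 6; n=6 → 10; n=7 → 15; n=8 → 21.
Orbitals: 1 + 3 + 6 + 10 + 15 + 21 = 56. With ms fixed to -1/2 there is one state per orbital, so 56 states.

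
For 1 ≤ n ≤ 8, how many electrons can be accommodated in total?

408

Total orbitals = 1² + 2² + 3² + 4² + 5² + 6² + 7² + 8² = 204. Doubling for spin gives 408 electrons.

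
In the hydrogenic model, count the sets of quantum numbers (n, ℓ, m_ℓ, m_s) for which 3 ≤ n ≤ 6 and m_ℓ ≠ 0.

Per-shell orbital counts meeting the constraint:
n=3 → 6; n=4 → 12; n=5 → 20; n=6 → 30.
Orbitals: 6 + 12 + 20 + 30 = 68. Including both spin states (m_s = ±1/2) gives 2 × 68 = 136 states.

136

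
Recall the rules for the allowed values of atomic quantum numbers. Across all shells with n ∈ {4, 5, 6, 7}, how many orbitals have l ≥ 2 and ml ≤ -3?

20

Treat each shell separately and count matching orbitals:
n=4 → 1; n=5 → 3; n=6 → 6; n=7 → 10.
Total orbitals: 1 + 3 + 6 + 10 = 20.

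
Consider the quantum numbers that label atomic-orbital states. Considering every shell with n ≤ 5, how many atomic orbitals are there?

Total orbitals = 1² + 2² + 3² + 4² + 5² = 55.

55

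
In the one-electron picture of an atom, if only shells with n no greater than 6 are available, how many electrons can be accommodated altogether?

Total orbitals = 1² + 2² + 3² + 4² + 5² + 6² = 91. Doubling for spin gives 182 electrons.

182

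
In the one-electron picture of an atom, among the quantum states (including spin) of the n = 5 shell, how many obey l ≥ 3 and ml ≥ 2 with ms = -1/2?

5

Orbitals with l ≥ 3 and ml ≥ 2, by l: l=3 → 2; l=4 → 3.
Orbitals: 2 + 3 = 5. With ms fixed to a single value there is one state per orbital, giving 5 states.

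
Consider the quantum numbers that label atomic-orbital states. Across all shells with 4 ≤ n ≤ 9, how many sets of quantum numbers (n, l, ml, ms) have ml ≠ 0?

464

Per-shell orbital counts meeting the constraint:
n=4 → 12; n=5 → 20; n=6 → 30; n=7 → 42; n=8 → 56; n=9 → 72.
Orbitals: 12 + 20 + 30 + 42 + 56 + 72 = 232. Including both spin states (ms = ±1/2) gives 2 × 232 = 464 states.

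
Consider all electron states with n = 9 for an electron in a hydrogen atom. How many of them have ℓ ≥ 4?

130

The n = 9 shell has ℓ = 0 through 8; check each.
Per ℓ-value: ℓ=4 → 9; ℓ=5 → 11; ℓ=6 → 13; ℓ=7 → 15; ℓ=8 → 17.
Orbitals: 9 + 11 + 13 + 15 + 17 = 65. Each orbital carries two spin states, so 65 × 2 = 130 states.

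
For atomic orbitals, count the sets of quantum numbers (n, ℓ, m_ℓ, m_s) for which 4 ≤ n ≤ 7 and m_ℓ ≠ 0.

Work shell by shell — for each n, count the (ℓ, m_ℓ) pairs that satisfy m_ℓ ≠ 0:
n=4 → 12; n=5 → 20; n=6 → 30; n=7 → 42.
Orbitals: 12 + 20 + 30 + 42 = 104. Including both spin states (m_s = ±1/2) gives 2 × 104 = 208 states.

208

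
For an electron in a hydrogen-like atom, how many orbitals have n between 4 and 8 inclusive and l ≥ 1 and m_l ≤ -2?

Treat each shell separately and count matching orbitals:
n=4 → 3; n=5 → 6; n=6 → 10; n=7 → 15; n=8 → 21.
Total orbitals: 3 + 6 + 10 + 15 + 21 = 55.

55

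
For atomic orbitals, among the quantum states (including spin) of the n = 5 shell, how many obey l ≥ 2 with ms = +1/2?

Go through l = 0, …, 4 (the values permitted for n = 5).
The (l, ml) pairs meeting l ≥ 2 give: l=2 → 5; l=3 → 7; l=4 → 9.
Orbitals: 5 + 7 + 9 = 21. With ms fixed to a single value there is one state per orbital, giving 21 states.

21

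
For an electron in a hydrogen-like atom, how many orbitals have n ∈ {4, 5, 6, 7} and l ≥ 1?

122

Go shell by shell, enumerating (l, m_l) with l ≥ 1:
n=4 → 15; n=5 → 24; n=6 → 35; n=7 → 48.
Total orbitals: 15 + 24 + 35 + 48 = 122.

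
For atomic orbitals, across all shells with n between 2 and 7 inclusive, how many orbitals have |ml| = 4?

For each n in the range, tally the orbitals obeying |ml| = 4:
n=5 → 2; n=6 → 4; n=7 → 6.
Total orbitals: 2 + 4 + 6 = 12.

12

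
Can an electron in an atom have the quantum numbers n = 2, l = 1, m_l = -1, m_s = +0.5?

Allowed

n = 2 is a positive integer. l = 1 satisfies 0 ≤ l ≤ n−1 = 1. m_l = -1 lies in the range −l … +l (here −1 … 1). m_s = +1/2 is one of ±1/2.
All four constraints are satisfied.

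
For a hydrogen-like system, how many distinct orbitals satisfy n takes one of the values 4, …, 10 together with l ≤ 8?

Count contributing orbitals for each principal shell:
n=4 → 16; n=5 → 25; n=6 → 36; n=7 → 49; n=8 → 64; n=9 → 81; n=10 → 81.
Total orbitals: 16 + 25 + 36 + 49 + 64 + 81 + 81 = 352.

352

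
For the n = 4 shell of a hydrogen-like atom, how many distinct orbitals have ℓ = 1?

With n = 4 the allowed ℓ are 0, 1, …, 3.
Contributions: ℓ=1 → 3.
Total orbitals: 3.

3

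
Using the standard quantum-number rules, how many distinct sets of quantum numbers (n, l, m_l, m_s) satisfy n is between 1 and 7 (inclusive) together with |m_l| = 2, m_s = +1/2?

Count contributing orbitals for each principal shell:
n=3 → 2; n=4 → 4; n=5 → 6; n=6 → 8; n=7 → 10.
Orbitals: 2 + 4 + 6 + 8 + 10 = 30. With m_s fixed to +1/2 there is one state per orbital, so 30 states.

30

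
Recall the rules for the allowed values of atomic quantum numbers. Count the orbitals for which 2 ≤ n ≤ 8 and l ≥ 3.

Work shell by shell — for each n, count the (l, m_l) pairs that satisfy l ≥ 3:
n=4 → 7; n=5 → 16; n=6 → 27; n=7 → 40; n=8 → 55.
Total orbitals: 7 + 16 + 27 + 40 + 55 = 145.

145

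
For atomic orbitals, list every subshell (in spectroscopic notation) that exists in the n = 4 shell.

4s, 4p, 4d, 4f

For n = 4, l runs from 0 to 3. In spectroscopic notation l = 0,1,2,… ↔ s,p,d,f,g,h,i, so the subshells are 4s, 4p, 4d, 4f.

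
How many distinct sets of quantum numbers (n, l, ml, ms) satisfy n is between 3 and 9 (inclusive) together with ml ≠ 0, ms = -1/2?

Count contributing orbitals for each principal shell:
n=3 → 6; n=4 → 12; n=5 → 20; n=6 → 30; n=7 → 42; n=8 → 56; n=9 → 72.
Orbitals: 6 + 12 + 20 + 30 + 42 + 56 + 72 = 238. With ms fixed to -1/2 there is one state per orbital, so 238 states.

238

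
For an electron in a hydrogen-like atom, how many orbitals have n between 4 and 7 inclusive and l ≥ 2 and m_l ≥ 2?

34

Work shell by shell — for each n, count the (l, m_l) pairs that satisfy l ≥ 2 and m_l ≥ 2:
n=4 → 3; n=5 → 6; n=6 → 10; n=7 → 15.
Total orbitals: 3 + 6 + 10 + 15 = 34.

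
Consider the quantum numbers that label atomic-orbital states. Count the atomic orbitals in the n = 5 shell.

25

The n = 5 shell contains n² = 5² = 25 orbitals.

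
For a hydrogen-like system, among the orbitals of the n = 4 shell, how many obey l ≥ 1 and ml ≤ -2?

3

The n = 4 shell has l = 0 through 3; check each.
Contributions: l=2 → 1; l=3 → 2.
Total orbitals: 1 + 2 = 3.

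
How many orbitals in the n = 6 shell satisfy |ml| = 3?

With n = 6 the allowed l are 0, 1, …, 5.
Orbitals with |ml| = 3, by l: l=3 → 2; l=4 → 2; l=5 → 2.
Total orbitals: 2 + 2 + 2 = 6.

6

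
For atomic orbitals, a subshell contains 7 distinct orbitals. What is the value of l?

l = 3 (f)

2l+1 = 7 gives l = 3.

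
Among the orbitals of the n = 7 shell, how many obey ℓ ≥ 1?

48

Go through ℓ = 0, …, 6 (the values permitted for n = 7).
Per ℓ-value: ℓ=1 → 3; ℓ=2 → 5; ℓ=3 → 7; ℓ=4 → 9; ℓ=5 → 11; ℓ=6 → 13.
Total orbitals: 3 + 5 + 7 + 9 + 11 + 13 = 48.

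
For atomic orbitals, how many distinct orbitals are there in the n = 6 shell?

36

The n = 6 shell contains n² = 6² = 36 orbitals.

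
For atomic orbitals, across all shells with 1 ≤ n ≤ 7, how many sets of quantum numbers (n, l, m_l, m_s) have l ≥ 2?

Per-shell orbital counts meeting the constraint:
n=3 → 5; n=4 → 12; n=5 → 21; n=6 → 32; n=7 → 45.
Orbitals: 5 + 12 + 21 + 32 + 45 = 115. Including both spin states (m_s = ±1/2) gives 2 × 115 = 230 states.

230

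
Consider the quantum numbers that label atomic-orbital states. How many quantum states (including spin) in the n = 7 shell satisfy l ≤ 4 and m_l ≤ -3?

6

Orbitals with l ≤ 4 and m_l ≤ -3, by l: l=3 → 1; l=4 → 2.
Orbitals: 1 + 2 = 3. Each orbital carries two spin states, so 3 × 2 = 6 states.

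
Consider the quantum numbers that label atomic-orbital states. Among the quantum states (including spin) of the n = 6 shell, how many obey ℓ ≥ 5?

22

Go through ℓ = 0, …, 5 (the values permitted for n = 6).
Contributions: ℓ=5 → 11.
Orbitals: 11. Each orbital carries two spin states, so 11 × 2 = 22 states.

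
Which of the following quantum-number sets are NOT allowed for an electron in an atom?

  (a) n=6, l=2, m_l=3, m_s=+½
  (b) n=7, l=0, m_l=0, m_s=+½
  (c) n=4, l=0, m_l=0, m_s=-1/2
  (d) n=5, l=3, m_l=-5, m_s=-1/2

(a) has |m_l| = 3 > l = 2, violating −l ≤ m_l ≤ l.
(d) has |m_l| = 5 > l = 3, violating −l ≤ m_l ≤ l.
The remaining sets (b), (c) satisfy all four rules.

(a) and (d)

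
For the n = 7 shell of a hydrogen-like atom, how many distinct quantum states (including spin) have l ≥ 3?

80

For n = 7, l ranges over 0 … 6.
Contributions: l=3 → 7; l=4 → 9; l=5 → 11; l=6 → 13.
Orbitals: 7 + 9 + 11 + 13 = 40. Each orbital carries two spin states, so 40 × 2 = 80 states.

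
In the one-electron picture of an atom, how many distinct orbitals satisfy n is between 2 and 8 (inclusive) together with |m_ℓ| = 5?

Go shell by shell, enumerating (ℓ, m_ℓ) with |m_ℓ| = 5:
n=6 → 2; n=7 → 4; n=8 → 6.
Total orbitals: 2 + 4 + 6 = 12.

12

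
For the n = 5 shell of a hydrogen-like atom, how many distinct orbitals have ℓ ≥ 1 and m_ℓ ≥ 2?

Orbitals with ℓ ≥ 1 and m_ℓ ≥ 2, by ℓ: ℓ=2 → 1; ℓ=3 → 2; ℓ=4 → 3.
Total orbitals: 1 + 2 + 3 = 6.

6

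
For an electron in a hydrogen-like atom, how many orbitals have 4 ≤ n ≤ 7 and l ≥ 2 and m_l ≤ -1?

48

Work shell by shell — for each n, count the (l, m_l) pairs that satisfy l ≥ 2 and m_l ≤ -1:
n=4 → 5; n=5 → 9; n=6 → 14; n=7 → 20.
Total orbitals: 5 + 9 + 14 + 20 = 48.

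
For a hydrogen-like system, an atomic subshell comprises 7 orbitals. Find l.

2l+1 = 7 gives l = 3.

l = 3 (f)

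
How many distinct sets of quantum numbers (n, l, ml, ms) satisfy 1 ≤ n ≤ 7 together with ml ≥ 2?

Count contributing orbitals for each principal shell:
n=3 → 1; n=4 → 3; n=5 → 6; n=6 → 10; n=7 → 15.
Orbitals: 1 + 3 + 6 + 10 + 15 = 35. Including both spin states (ms = ±1/2) gives 2 × 35 = 70 states.

70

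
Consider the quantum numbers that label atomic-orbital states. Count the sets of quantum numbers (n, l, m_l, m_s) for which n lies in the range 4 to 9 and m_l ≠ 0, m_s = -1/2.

For each n in the range, tally the orbitals obeying m_l ≠ 0:
n=4 → 12; n=5 → 20; n=6 → 30; n=7 → 42; n=8 → 56; n=9 → 72.
Orbitals: 12 + 20 + 30 + 42 + 56 + 72 = 232. With m_s fixed to -1/2 there is one state per orbital, so 232 states.

232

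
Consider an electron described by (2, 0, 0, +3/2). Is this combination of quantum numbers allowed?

Invalid

The spin quantum number for an electron can only be ms = +1/2 or −1/2; ms = +3/2 is not one of those.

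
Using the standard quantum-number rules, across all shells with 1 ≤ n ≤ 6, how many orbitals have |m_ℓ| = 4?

Work shell by shell — for each n, count the (ℓ, m_ℓ) pairs that satisfy |m_ℓ| = 4:
n=5 → 2; n=6 → 4.
Total orbitals: 2 + 4 = 6.

6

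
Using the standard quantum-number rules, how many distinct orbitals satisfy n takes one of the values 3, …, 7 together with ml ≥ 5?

Per-shell orbital counts meeting the constraint:
n=6 → 1; n=7 → 3.
Total orbitals: 1 + 3 = 4.

4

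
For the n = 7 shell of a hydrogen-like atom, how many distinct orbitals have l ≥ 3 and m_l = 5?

With n = 7 the allowed l are 0, 1, …, 6.
Per l-value: l=5 → 1; l=6 → 1.
Total orbitals: 1 + 1 = 2.

2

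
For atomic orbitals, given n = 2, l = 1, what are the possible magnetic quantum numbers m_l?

-1, 0, 1

m_l takes every integer from −l to +l. With l = 1 that gives the 3 values -1, 0, 1.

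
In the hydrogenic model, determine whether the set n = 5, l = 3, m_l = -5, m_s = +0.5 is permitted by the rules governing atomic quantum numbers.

The magnetic quantum number must satisfy −l ≤ m_l ≤ l. With l = 3, m_l can only be -3, -2, -1, 0, 1, 2, 3, so m_l = -5 is forbidden.

Invalid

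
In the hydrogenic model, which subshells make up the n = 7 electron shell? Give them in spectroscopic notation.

7s, 7p, 7d, 7f, 7g, 7h, 7i

For n = 7, ℓ runs from 0 to 6. In spectroscopic notation ℓ = 0,1,2,… ↔ s,p,d,f,g,h,i, so the subshells are 7s, 7p, 7d, 7f, 7g, 7h, 7i.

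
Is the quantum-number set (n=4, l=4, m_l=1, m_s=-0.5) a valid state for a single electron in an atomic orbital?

Invalid

The orbital quantum number must satisfy 0 ≤ l ≤ n−1. With n = 4 the allowed l values are 0, 1, 2, 3, so l = 4 is out of range.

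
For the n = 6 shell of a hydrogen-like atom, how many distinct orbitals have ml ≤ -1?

The n = 6 shell has l = 0 through 5; check each.
Orbitals with ml ≤ -1, by l: l=1 → 1; l=2 → 2; l=3 → 3; l=4 → 4; l=5 → 5.
Total orbitals: 1 + 2 + 3 + 4 + 5 = 15.

15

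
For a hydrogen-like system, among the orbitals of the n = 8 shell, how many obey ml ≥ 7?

1

For n = 8, l ranges over 0 … 7.
Contributions: l=7 → 1.
Total orbitals: 1.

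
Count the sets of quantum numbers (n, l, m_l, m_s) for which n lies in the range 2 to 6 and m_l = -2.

20

Go shell by shell, enumerating (l, m_l) with m_l = -2:
n=3 → 1; n=4 → 2; n=5 → 3; n=6 → 4.
Orbitals: 1 + 2 + 3 + 4 = 10. Including both spin states (m_s = ±1/2) gives 2 × 10 = 20 states.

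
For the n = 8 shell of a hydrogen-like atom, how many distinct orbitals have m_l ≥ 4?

10

Per l-value: l=4 → 1; l=5 → 2; l=6 → 3; l=7 → 4.
Total orbitals: 1 + 2 + 3 + 4 = 10.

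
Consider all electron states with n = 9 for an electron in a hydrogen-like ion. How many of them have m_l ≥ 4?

30

The n = 9 shell has l = 0 through 8; check each.
Orbitals with m_l ≥ 4, by l: l=4 → 1; l=5 → 2; l=6 → 3; l=7 → 4; l=8 → 5.
Orbitals: 1 + 2 + 3 + 4 + 5 = 15. Each orbital carries two spin states, so 15 × 2 = 30 states.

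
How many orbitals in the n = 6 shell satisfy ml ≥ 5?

1

For n = 6, l ranges over 0 … 5.
Orbitals with ml ≥ 5, by l: l=5 → 1.
Total orbitals: 1.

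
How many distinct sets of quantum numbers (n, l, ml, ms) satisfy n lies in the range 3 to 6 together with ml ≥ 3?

Per-shell orbital counts meeting the constraint:
n=4 → 1; n=5 → 3; n=6 → 6.
Orbitals: 1 + 3 + 6 = 10. Including both spin states (ms = ±1/2) gives 2 × 10 = 20 states.

20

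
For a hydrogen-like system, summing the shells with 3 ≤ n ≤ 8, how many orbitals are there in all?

Shell n has n² orbitals: 3²=9 + 4²=16 + 5²=25 + 6²=36 + 7²=49 + 8²=64 = 199 orbitals.

199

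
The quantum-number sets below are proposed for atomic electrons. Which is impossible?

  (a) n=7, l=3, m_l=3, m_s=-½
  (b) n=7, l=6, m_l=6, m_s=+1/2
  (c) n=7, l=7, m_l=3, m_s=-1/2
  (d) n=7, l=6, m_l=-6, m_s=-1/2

(c) has l = 7 ≥ n = 7, violating 0 ≤ l ≤ n−1.
The remaining sets (a), (b), (d) satisfy all four rules.

(c)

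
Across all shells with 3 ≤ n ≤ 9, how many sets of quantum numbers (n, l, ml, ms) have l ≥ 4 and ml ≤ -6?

Count contributing orbitals for each principal shell:
n=7 → 1; n=8 → 3; n=9 → 6.
Orbitals: 1 + 3 + 6 = 10. Including both spin states (ms = ±1/2) gives 2 × 10 = 20 states.

20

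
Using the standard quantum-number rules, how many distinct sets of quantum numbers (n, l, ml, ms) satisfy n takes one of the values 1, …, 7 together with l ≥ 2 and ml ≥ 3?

40

For each n in the range, tally the orbitals obeying l ≥ 2 and ml ≥ 3:
n=4 → 1; n=5 → 3; n=6 → 6; n=7 → 10.
Orbitals: 1 + 3 + 6 + 10 = 20. Including both spin states (ms = ±1/2) gives 2 × 20 = 40 states.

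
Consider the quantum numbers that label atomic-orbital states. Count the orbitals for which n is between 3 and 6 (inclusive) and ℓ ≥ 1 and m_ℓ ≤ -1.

34

For each n in the range, tally the orbitals obeying ℓ ≥ 1 and m_ℓ ≤ -1:
n=3 → 3; n=4 → 6; n=5 → 10; n=6 → 15.
Total orbitals: 3 + 6 + 10 + 15 = 34.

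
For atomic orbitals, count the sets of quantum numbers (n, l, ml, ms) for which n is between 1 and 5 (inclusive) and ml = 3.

For each n in the range, tally the orbitals obeying ml = 3:
n=4 → 1; n=5 → 2.
Orbitals: 1 + 2 = 3. Including both spin states (ms = ±1/2) gives 2 × 3 = 6 states.

6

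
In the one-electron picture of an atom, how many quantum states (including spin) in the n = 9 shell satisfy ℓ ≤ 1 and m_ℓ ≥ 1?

2

Per ℓ-value: ℓ=1 → 1.
Orbitals: 1. Each orbital carries two spin states, so 1 × 2 = 2 states.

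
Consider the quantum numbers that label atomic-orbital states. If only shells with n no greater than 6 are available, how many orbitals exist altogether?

Total orbitals = 1² + 2² + 3² + 4² + 5² + 6² = 91.

91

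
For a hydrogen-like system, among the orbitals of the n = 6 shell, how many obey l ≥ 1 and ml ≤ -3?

6

The n = 6 shell has l = 0 through 5; check each.
Orbitals with l ≥ 1 and ml ≤ -3, by l: l=3 → 1; l=4 → 2; l=5 → 3.
Total orbitals: 1 + 2 + 3 = 6.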